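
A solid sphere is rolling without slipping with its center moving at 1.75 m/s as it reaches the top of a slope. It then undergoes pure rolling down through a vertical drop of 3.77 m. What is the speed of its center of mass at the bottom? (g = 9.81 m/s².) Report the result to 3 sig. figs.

v ≈ 7.48 m/s

For this body I = (2/5)MR², i.e. k = I/(MR²) = 0.4.
Since it rolls without slipping, ω = v/R and KE = ½Mv² + ½Iω² = ½(1+k)Mv² = (7/10)Mv².
Conserving energy between top and bottom: (7/10)Mv² = (7/10)Mv₀² + Mgh, hence v² = v₀² + 2gh/(1+k).
v = √(1.75² + 2×9.81×3.77/1.4) = √55.9 ≈ 7.48 m/s.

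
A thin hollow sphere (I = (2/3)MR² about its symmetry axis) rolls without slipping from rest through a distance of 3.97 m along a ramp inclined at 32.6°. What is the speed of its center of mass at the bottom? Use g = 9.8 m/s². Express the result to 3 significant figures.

v ≈ 5.02 m/s

The moment of inertia is (2/3)MR², giving k ≡ I/(MR²) = 2/3.
Rolling without slipping gives ω = v/R, so the total kinetic energy is ½Mv² + ½Iω² = ½(1+k)Mv² = (5/6)Mv².
The vertical drop is h = L sinθ = 3.97 × sin32.6° = 2.139 m.
Setting Mgh = (5/6)Mv² gives v = √(2gh/(1+k)) = √(2·9.8·2.139/1.667) ≈ 5.02 m/s.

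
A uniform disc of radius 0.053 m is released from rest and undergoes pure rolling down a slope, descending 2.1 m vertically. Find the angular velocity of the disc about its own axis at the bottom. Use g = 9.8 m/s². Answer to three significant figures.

ω ≈ 98.8 rad/s

Here I = (1/2)MR², so the shape factor k = I/(MR²) = 0.5.
Pure rolling means v = ωR; then KE = ½Mv² + ½I(v/R)² = ½(1+k)Mv² = (3/4)Mv².
Energy conservation Mgh = ½(1+k)Mv² gives v = √(2gh/(1+k)) = √(2 × 9.8 × 2.1 / 1.5) = 5.238 m/s.
Then ω = v/R = 5.238 / 0.053 ≈ 98.8 rad/s.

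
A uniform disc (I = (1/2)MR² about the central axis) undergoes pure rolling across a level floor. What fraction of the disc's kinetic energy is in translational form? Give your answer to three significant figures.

fraction ≈ 0.667

With I = (1/2)MR², the ratio k = I/(MR²) is 0.5.
With ω = v/R, KE_trans = ½Mv² and KE_rot = ½Iω² = ½kMv², so KE_total = ½(1+k)Mv².
The translational fraction is therefore 1/(1+k) = 1/1.5 ≈ 0.667.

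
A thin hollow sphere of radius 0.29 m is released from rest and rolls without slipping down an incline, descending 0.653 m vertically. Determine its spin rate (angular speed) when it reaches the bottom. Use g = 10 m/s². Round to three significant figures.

ω ≈ 9.65 rad/s

The moment of inertia is (2/3)MR², giving k ≡ I/(MR²) = 2/3.
The rolling condition ω = v/R makes the rotational term ½I(v/R)² = ½kMv², so KE_total = ½(1+k)Mv² = (5/6)Mv².
Energy conservation Mgh = ½(1+k)Mv² gives v = √(2gh/(1+k)) = √(2 × 10 × 0.653 / 1.667) = 2.799 m/s.
The angular speed follows from ω = v/R = 2.799/0.29 ≈ 9.65 rad/s.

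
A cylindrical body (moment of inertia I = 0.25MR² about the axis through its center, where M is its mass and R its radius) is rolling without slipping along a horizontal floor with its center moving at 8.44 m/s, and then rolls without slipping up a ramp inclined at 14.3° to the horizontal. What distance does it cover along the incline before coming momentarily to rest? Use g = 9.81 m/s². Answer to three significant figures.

d ≈ 18.4 m

For this body I = 0.25MR², i.e. k = I/(MR²) = 0.25.
Since it rolls without slipping, ω = v/R and KE = ½Mv² + ½Iω² = ½(1+k)Mv² = (5/8)Mv².
Setting this equal to Mgh gives the vertical rise h = (1+k)v₀²/(2g) = 1.25×8.44²/(2×9.81) = 4.538 m.
Along the incline, d = h/sinθ = 4.538/sin14.3° ≈ 18.4 m.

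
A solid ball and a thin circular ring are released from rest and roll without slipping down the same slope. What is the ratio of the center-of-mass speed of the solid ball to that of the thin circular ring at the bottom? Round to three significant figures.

v_ratio ≈ 1.20

Each satisfies Mgh = ½(1+k)Mv² with k = I/(MR²), so v ∝ 1/√(1+k).
For the solid ball k = 0.4; for the thin circular ring k = 1.
v₁/v₂ = √((1+k₂)/(1+k₁)) = √(2/1.4) ≈ 1.20.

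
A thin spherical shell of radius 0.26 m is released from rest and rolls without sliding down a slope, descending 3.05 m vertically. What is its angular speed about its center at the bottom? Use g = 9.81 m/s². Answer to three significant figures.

With I = (2/3)MR², the ratio k = I/(MR²) is 2/3.
Rolling without slipping gives ω = v/R, so the total kinetic energy is ½Mv² + ½Iω² = ½(1+k)Mv² = (5/6)Mv².
Energy conservation Mgh = ½(1+k)Mv² gives v = √(2gh/(1+k)) = √(2 × 9.81 × 3.05 / 1.667) = 5.992 m/s.
The angular speed follows from ω = v/R = 5.992/0.26 ≈ 23.0 rad/s.

ω ≈ 23.0 rad/s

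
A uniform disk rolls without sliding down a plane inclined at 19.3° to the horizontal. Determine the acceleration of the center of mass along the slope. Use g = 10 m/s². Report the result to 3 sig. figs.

a ≈ 2.20 m/s²

The moment of inertia is (1/2)MR², giving k ≡ I/(MR²) = 0.5.
Translational: Mg sinθ − f = Ma. Rotational about the CM: fR = Iα = kMRa, so f = kMa.
Eliminating f: Mg sinθ = (1+k)Ma, so a = g sinθ/(1+k) = 10 × sin19.3° / 1.5 ≈ 2.20 m/s².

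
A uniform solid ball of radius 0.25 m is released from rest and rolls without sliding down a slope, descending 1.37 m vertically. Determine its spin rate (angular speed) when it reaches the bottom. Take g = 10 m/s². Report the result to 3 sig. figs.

ω ≈ 17.7 rad/s

With I = (2/5)MR², the ratio k = I/(MR²) is 0.4.
Since it rolls without slipping, ω = v/R and KE = ½Mv² + ½Iω² = ½(1+k)Mv² = (7/10)Mv².
Energy conservation Mgh = ½(1+k)Mv² gives v = √(2gh/(1+k)) = √(2 × 10 × 1.37 / 1.4) = 4.424 m/s.
The angular speed follows from ω = v/R = 4.424/0.25 ≈ 17.7 rad/s.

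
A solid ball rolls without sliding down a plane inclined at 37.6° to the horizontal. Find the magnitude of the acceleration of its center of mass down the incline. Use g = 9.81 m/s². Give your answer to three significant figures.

a ≈ 4.28 m/s²

The moment of inertia is (2/5)MR², giving k ≡ I/(MR²) = 0.4.
Newton's second law down the slope: Mg sinθ − f = Ma. The torque equation fR = Iα (with α = a/R) gives f = kMa.
Eliminating f: Mg sinθ = (1+k)Ma, so a = g sinθ/(1+k) = 9.81 × sin37.6° / 1.4 ≈ 4.28 m/s².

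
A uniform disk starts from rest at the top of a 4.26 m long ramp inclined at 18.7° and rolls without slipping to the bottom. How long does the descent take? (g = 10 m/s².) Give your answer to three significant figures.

t ≈ 2.00 s

For this body I = (1/2)MR², i.e. k = I/(MR²) = 0.5.
Along the incline Mg sinθ − f = Ma, and torque about the center fR = Iα = kMR²(a/R) gives f = kMa.
Hence a = g sinθ/(1+k) = 10×sin18.7°/1.5 = 2.137 m/s².
Starting from rest, L = ½at², so t = √(2L/a) = √(2×4.26/2.137) ≈ 2.00 s.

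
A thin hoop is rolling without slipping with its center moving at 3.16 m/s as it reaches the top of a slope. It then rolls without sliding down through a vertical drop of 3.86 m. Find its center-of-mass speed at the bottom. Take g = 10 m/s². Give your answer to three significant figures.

v ≈ 6.97 m/s

For this body I = MR², i.e. k = I/(MR²) = 1.
Pure rolling means v = ωR; then KE = ½Mv² + ½I(v/R)² = ½(1+k)Mv² = Mv².
Conserving energy between top and bottom: Mv² = Mv₀² + Mgh, hence v² = v₀² + 2gh/(1+k).
v = √(3.16² + 2×10×3.86/2) = √48.59 ≈ 6.97 m/s.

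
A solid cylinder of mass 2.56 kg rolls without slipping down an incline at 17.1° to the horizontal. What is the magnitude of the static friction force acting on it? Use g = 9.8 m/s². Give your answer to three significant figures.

Here I = (1/2)MR², so the shape factor k = I/(MR²) = 0.5.
Newton's second law down the slope: Mg sinθ − f = Ma. The torque equation fR = Iα (with α = a/R) gives f = kMa.
Combining, a = g sinθ/(1+k) and f = kMa = kMg sinθ/(1+k).
f = 0.5 × 2.56 × 9.8 × sin17.1° / 1.5 ≈ 2.46 N.

f ≈ 2.46 N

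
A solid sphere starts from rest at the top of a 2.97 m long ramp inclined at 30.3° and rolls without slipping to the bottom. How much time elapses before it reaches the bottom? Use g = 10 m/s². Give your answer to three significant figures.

t ≈ 1.28 s

The moment of inertia is (2/5)MR², giving k ≡ I/(MR²) = 0.4.
Along the incline Mg sinθ − f = Ma, and torque about the center fR = Iα = kMR²(a/R) gives f = kMa.
Hence a = g sinθ/(1+k) = 10×sin30.3°/1.4 = 3.604 m/s².
With constant a from rest, t = √(2L/a) = √(2·2.97/3.604) ≈ 1.28 s.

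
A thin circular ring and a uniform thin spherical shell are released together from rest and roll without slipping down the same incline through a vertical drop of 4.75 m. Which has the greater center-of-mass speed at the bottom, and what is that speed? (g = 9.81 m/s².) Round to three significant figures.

the uniform thin spherical shell, at v ≈ 7.48 m/s

For rolling without slipping, Mgh = ½(1+k)Mv² where k = I/(MR²), so v = √(2gh/(1+k)).
Thin circular ring: k = 1, giving v = √(2×9.81×4.75/2) = 6.826 m/s.
Uniform thin spherical shell: k = 2/3, giving v = √(2×9.81×4.75/1.667) = 7.478 m/s.
The smaller k wins: the uniform thin spherical shell, at ≈ 7.48 m/s.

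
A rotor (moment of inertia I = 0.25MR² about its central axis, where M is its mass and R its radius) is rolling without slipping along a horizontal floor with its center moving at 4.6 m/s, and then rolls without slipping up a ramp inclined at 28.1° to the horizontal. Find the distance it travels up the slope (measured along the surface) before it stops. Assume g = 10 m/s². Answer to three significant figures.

The moment of inertia is 0.25MR², giving k ≡ I/(MR²) = 0.25.
Rolling without slipping gives ω = v/R, so the total kinetic energy is ½Mv² + ½Iω² = ½(1+k)Mv² = (5/8)Mv².
Setting this equal to Mgh gives the vertical rise h = (1+k)v₀²/(2g) = 1.25×4.6²/(2×10) = 1.323 m.
Along the incline, d = h/sinθ = 1.323/sin28.1° ≈ 2.81 m.

d ≈ 2.81 m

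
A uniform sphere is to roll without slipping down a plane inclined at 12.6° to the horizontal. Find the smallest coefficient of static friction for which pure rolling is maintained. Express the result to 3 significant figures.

μ_min ≈ 0.0639

For this body I = (2/5)MR², i.e. k = I/(MR²) = 0.4.
Along the incline Mg sinθ − f = Ma, and torque about the center fR = Iα = kMR²(a/R) gives f = kMa.
These give a = g sinθ/(1+k) and the required friction f = kMg sinθ/(1+k).
The normal force is N = Mg cosθ, so μ_min = f/N = k tanθ/(1+k).
μ_min = 0.4 × tan12.6° / 1.4 ≈ 0.0639.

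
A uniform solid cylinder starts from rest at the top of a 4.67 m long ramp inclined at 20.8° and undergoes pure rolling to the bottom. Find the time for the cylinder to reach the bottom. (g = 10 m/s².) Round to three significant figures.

The moment of inertia is (1/2)MR², giving k ≡ I/(MR²) = 0.5.
Along the incline Mg sinθ − f = Ma, and torque about the center fR = Iα = kMR²(a/R) gives f = kMa.
Hence a = g sinθ/(1+k) = 10×sin20.8°/1.5 = 2.367 m/s².
Starting from rest, L = ½at², so t = √(2L/a) = √(2×4.67/2.367) ≈ 1.99 s.

t ≈ 1.99 s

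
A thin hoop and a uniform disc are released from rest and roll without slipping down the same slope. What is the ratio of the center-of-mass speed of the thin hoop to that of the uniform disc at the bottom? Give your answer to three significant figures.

v_ratio ≈ 0.866

Each satisfies Mgh = ½(1+k)Mv² with k = I/(MR²), so v ∝ 1/√(1+k).
For the thin hoop k = 1; for the uniform disc k = 0.5.
v₁/v₂ = √((1+k₂)/(1+k₁)) = √(1.5/2) ≈ 0.866.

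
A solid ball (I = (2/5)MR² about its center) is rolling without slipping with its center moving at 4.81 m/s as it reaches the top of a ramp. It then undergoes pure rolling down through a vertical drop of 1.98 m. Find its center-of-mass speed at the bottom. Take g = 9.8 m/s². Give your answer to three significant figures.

Here I = (2/5)MR², so the shape factor k = I/(MR²) = 0.4.
Pure rolling means v = ωR; then KE = ½Mv² + ½I(v/R)² = ½(1+k)Mv² = (7/10)Mv².
Conserving energy between top and bottom: (7/10)Mv² = (7/10)Mv₀² + Mgh, hence v² = v₀² + 2gh/(1+k).
v = √(4.81² + 2×9.8×1.98/1.4) = √50.86 ≈ 7.13 m/s.

v ≈ 7.13 m/s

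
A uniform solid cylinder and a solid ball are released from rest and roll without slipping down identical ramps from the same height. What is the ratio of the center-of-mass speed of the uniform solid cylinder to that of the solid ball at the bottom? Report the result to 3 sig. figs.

Each satisfies Mgh = ½(1+k)Mv² with k = I/(MR²), so v ∝ 1/√(1+k).
For the uniform solid cylinder k = 0.5; for the solid ball k = 0.4.
v₁/v₂ = √((1+k₂)/(1+k₁)) = √(1.4/1.5) ≈ 0.966.

v_ratio ≈ 0.966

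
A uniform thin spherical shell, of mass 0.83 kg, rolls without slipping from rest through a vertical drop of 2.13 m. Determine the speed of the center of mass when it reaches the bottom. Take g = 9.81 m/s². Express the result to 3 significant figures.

v ≈ 5.01 m/s

With I = (2/3)MR², the ratio k = I/(MR²) is 2/3.
Rolling without slipping gives ω = v/R, so the total kinetic energy is ½Mv² + ½Iω² = ½(1+k)Mv² = (5/6)Mv².
Energy conservation: Mgh = (5/6)Mv², so v = √(2gh/(1+k)) = √(2 × 9.81 × 2.13 / 1.667) ≈ 5.01 m/s.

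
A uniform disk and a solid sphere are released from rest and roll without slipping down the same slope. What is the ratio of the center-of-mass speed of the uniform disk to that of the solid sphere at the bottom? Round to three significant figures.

v_ratio ≈ 0.966

Each satisfies Mgh = ½(1+k)Mv² with k = I/(MR²), so v ∝ 1/√(1+k).
For the uniform disk k = 0.5; for the solid sphere k = 0.4.
v₁/v₂ = √((1+k₂)/(1+k₁)) = √(1.4/1.5) ≈ 0.966.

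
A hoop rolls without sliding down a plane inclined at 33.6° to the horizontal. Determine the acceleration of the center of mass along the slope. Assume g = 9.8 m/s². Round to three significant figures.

a ≈ 2.71 m/s²

With I = MR², the ratio k = I/(MR²) is 1.
Along the incline Mg sinθ − f = Ma, and torque about the center fR = Iα = kMR²(a/R) gives f = kMa.
Eliminating f: Mg sinθ = (1+k)Ma, so a = g sinθ/(1+k) = 9.8 × sin33.6° / 2 ≈ 2.71 m/s².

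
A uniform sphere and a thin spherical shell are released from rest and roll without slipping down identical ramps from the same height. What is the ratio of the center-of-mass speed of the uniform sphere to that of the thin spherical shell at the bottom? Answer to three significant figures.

Each satisfies Mgh = ½(1+k)Mv² with k = I/(MR²), so v ∝ 1/√(1+k).
For the uniform sphere k = 0.4; for the thin spherical shell k = 2/3.
v₁/v₂ = √((1+k₂)/(1+k₁)) = √(1.667/1.4) ≈ 1.09.

v_ratio ≈ 1.09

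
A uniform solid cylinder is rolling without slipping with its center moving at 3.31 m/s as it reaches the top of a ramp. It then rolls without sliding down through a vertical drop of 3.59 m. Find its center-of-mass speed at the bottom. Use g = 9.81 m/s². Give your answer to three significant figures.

v ≈ 7.61 m/s

Here I = (1/2)MR², so the shape factor k = I/(MR²) = 0.5.
Pure rolling means v = ωR; then KE = ½Mv² + ½I(v/R)² = ½(1+k)Mv² = (3/4)Mv².
Energy conservation: (3/4)Mv₀² + Mgh = (3/4)Mv², so v² = v₀² + 2gh/(1+k).
v = √(3.31² + 2×9.81×3.59/1.5) = √57.91 ≈ 7.61 m/s.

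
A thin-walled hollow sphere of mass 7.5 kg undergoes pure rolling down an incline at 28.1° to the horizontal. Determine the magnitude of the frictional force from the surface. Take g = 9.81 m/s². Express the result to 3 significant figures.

f ≈ 13.9 N

For this body I = (2/3)MR², i.e. k = I/(MR²) = 2/3.
Newton's second law down the slope: Mg sinθ − f = Ma. The torque equation fR = Iα (with α = a/R) gives f = kMa.
Combining, a = g sinθ/(1+k) and f = kMa = kMg sinθ/(1+k).
f = (2/3) × 7.5 × 9.81 × sin28.1° / 1.667 ≈ 13.9 N.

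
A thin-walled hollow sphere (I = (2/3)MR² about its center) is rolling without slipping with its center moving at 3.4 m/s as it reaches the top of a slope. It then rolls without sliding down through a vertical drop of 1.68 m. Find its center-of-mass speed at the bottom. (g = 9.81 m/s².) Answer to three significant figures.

With I = (2/3)MR², the ratio k = I/(MR²) is 2/3.
Rolling without slipping gives ω = v/R, so the total kinetic energy is ½Mv² + ½Iω² = ½(1+k)Mv² = (5/6)Mv².
Energy conservation: (5/6)Mv₀² + Mgh = (5/6)Mv², so v² = v₀² + 2gh/(1+k).
v = √(3.4² + 2×9.81×1.68/1.667) = √31.34 ≈ 5.60 m/s.

v ≈ 5.60 m/s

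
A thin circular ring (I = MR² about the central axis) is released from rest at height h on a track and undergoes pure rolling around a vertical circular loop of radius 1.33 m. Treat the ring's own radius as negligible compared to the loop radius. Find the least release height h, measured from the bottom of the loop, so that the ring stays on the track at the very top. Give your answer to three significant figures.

Here I = MR², so the shape factor k = I/(MR²) = 1.
At the top of the loop, the minimum-contact condition is Mg = Mv_top²/r, so v_top² = gr.
With ω = v/R, the kinetic energy at speed v is ½(1+k)Mv² = Mv².
Energy conservation from release (height h) to the top (height 2r): Mgh = Mg(2r) + M·gr.
Thus h_min = 2r + (1+k)r/2 = r(2 + 2/2) = 1.33 × 3 ≈ 3.99 m.

h_min ≈ 3.99 m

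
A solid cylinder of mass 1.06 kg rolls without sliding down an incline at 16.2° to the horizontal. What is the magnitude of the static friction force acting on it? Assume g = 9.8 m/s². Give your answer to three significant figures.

Here I = (1/2)MR², so the shape factor k = I/(MR²) = 0.5.
Newton's second law down the slope: Mg sinθ − f = Ma. The torque equation fR = Iα (with α = a/R) gives f = kMa.
Combining, a = g sinθ/(1+k) and f = kMa = kMg sinθ/(1+k).
f = 0.5 × 1.06 × 9.8 × sin16.2° / 1.5 ≈ 0.966 N.

f ≈ 0.966 N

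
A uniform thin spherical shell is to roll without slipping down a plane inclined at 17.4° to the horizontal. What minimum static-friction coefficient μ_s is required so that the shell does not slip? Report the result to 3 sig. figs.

μ_min ≈ 0.125

With I = (2/3)MR², the ratio k = I/(MR²) is 2/3.
Newton's second law down the slope: Mg sinθ − f = Ma. The torque equation fR = Iα (with α = a/R) gives f = kMa.
These give a = g sinθ/(1+k) and the required friction f = kMg sinθ/(1+k).
With N = Mg cosθ, the no-slip condition f ≤ μN gives μ_min = f/N = k tanθ/(1+k).
μ_min = (2/3) × tan17.4° / 1.667 ≈ 0.125.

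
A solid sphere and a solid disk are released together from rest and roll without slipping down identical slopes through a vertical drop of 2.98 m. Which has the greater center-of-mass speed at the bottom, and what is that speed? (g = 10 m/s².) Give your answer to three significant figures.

For rolling without slipping, Mgh = ½(1+k)Mv² where k = I/(MR²), so v = √(2gh/(1+k)).
Solid sphere: k = 0.4, giving v = √(2×10×2.98/1.4) = 6.525 m/s.
Solid disk: k = 0.5, giving v = √(2×10×2.98/1.5) = 6.303 m/s.
The smaller k wins: the solid sphere, at ≈ 6.52 m/s.

the solid sphere, at v ≈ 6.52 m/s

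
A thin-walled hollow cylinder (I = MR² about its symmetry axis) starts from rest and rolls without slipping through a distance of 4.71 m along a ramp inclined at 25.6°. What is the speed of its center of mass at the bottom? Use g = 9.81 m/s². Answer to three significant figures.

With I = MR², the ratio k = I/(MR²) is 1.
Rolling without slipping gives ω = v/R, so the total kinetic energy is ½Mv² + ½Iω² = ½(1+k)Mv² = Mv².
The vertical drop is h = L sinθ = 4.71 × sin25.6° = 2.035 m.
Setting Mgh = Mv² gives v = √(2gh/(1+k)) = √(2·9.81·2.035/2) ≈ 4.47 m/s.

v ≈ 4.47 m/s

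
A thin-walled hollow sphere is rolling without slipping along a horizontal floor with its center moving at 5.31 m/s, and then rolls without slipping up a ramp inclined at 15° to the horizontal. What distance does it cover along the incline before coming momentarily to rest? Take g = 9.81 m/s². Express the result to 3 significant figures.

d ≈ 9.25 m

The moment of inertia is (2/3)MR², giving k ≡ I/(MR²) = 2/3.
Rolling without slipping gives ω = v/R, so the total kinetic energy is ½Mv² + ½Iω² = ½(1+k)Mv² = (5/6)Mv².
Setting this equal to Mgh gives the vertical rise h = (1+k)v₀²/(2g) = 1.667×5.31²/(2×9.81) = 2.395 m.
The distance along the slope is d = h/sinθ = 2.395/sin15° ≈ 9.25 m.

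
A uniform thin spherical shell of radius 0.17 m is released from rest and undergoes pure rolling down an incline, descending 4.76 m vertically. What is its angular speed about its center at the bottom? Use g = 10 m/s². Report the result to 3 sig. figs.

ω ≈ 44.5 rad/s

For this body I = (2/3)MR², i.e. k = I/(MR²) = 2/3.
Rolling without slipping gives ω = v/R, so the total kinetic energy is ½Mv² + ½Iω² = ½(1+k)Mv² = (5/6)Mv².
Energy conservation Mgh = ½(1+k)Mv² gives v = √(2gh/(1+k)) = √(2 × 10 × 4.76 / 1.667) = 7.558 m/s.
Then ω = v/R = 7.558 / 0.17 ≈ 44.5 rad/s.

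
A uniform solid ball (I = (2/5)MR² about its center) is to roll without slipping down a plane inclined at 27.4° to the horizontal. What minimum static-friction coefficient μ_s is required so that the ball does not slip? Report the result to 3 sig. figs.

The moment of inertia is (2/5)MR², giving k ≡ I/(MR²) = 0.4.
Newton's second law down the slope: Mg sinθ − f = Ma. The torque equation fR = Iα (with α = a/R) gives f = kMa.
These give a = g sinθ/(1+k) and the required friction f = kMg sinθ/(1+k).
The normal force is N = Mg cosθ, so μ_min = f/N = k tanθ/(1+k).
μ_min = 0.4 × tan27.4° / 1.4 ≈ 0.148.

μ_min ≈ 0.148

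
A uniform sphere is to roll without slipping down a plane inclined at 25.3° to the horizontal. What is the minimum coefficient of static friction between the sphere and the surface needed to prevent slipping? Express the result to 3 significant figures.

μ_min ≈ 0.135

The moment of inertia is (2/5)MR², giving k ≡ I/(MR²) = 0.4.
Along the incline Mg sinθ − f = Ma, and torque about the center fR = Iα = kMR²(a/R) gives f = kMa.
These give a = g sinθ/(1+k) and the required friction f = kMg sinθ/(1+k).
The normal force is N = Mg cosθ, so μ_min = f/N = k tanθ/(1+k).
μ_min = 0.4 × tan25.3° / 1.4 ≈ 0.135.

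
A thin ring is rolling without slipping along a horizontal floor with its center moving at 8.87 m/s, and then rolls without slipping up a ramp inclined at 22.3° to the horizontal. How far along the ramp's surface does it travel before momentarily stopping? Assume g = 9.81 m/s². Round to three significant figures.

d ≈ 21.1 m

For this body I = MR², i.e. k = I/(MR²) = 1.
Rolling without slipping gives ω = v/R, so the total kinetic energy is ½Mv² + ½Iω² = ½(1+k)Mv² = Mv².
Setting this equal to Mgh gives the vertical rise h = (1+k)v₀²/(2g) = 2×8.87²/(2×9.81) = 8.02 m.
The distance along the slope is d = h/sinθ = 8.02/sin22.3° ≈ 21.1 m.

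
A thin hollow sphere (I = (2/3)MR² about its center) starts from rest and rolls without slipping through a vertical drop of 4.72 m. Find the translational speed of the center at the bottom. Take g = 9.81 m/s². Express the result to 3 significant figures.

Here I = (2/3)MR², so the shape factor k = I/(MR²) = 2/3.
Rolling without slipping gives ω = v/R, so the total kinetic energy is ½Mv² + ½Iω² = ½(1+k)Mv² = (5/6)Mv².
Energy conservation: Mgh = (5/6)Mv², so v = √(2gh/(1+k)) = √(2 × 9.81 × 4.72 / 1.667) ≈ 7.45 m/s.

v ≈ 7.45 m/s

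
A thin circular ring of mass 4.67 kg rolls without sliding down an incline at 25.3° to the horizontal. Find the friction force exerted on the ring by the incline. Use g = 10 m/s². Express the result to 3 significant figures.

f ≈ 9.98 N

With I = MR², the ratio k = I/(MR²) is 1.
Translational: Mg sinθ − f = Ma. Rotational about the CM: fR = Iα = kMRa, so f = kMa.
Combining, a = g sinθ/(1+k) and f = kMa = kMg sinθ/(1+k).
f = 1 × 4.67 × 10 × sin25.3° / 2 ≈ 9.98 N.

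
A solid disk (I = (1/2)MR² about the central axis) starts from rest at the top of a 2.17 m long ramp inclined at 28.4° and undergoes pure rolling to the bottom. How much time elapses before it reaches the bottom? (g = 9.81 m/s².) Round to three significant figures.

t ≈ 1.18 s

Here I = (1/2)MR², so the shape factor k = I/(MR²) = 0.5.
Along the incline Mg sinθ − f = Ma, and torque about the center fR = Iα = kMR²(a/R) gives f = kMa.
Hence a = g sinθ/(1+k) = 9.81×sin28.4°/1.5 = 3.111 m/s².
Starting from rest, L = ½at², so t = √(2L/a) = √(2×2.17/3.111) ≈ 1.18 s.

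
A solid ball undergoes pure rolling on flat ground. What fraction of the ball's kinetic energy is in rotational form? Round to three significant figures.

For this body I = (2/5)MR², i.e. k = I/(MR²) = 0.4.
Since ω = v/R, the translational part is ½Mv² and the rotational part is ½I(v/R)² = ½kMv²; the total is ½(1+k)Mv².
The rotational fraction is therefore k/(1+k) = 0.4/1.4 ≈ 0.286.

fraction ≈ 0.286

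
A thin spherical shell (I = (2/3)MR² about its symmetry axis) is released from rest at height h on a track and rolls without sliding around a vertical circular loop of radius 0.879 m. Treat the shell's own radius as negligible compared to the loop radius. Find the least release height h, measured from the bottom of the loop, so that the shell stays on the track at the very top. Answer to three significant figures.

h_min ≈ 2.49 m

Here I = (2/3)MR², so the shape factor k = I/(MR²) = 2/3.
At the top of the loop, the minimum-contact condition is Mg = Mv_top²/r, so v_top² = gr.
With ω = v/R, the kinetic energy at speed v is ½(1+k)Mv² = (5/6)Mv².
Energy conservation from release (height h) to the top (height 2r): Mgh = Mg(2r) + (5/6)M·gr.
Thus h_min = 2r + (1+k)r/2 = r(2 + 1.667/2) = 0.879 × 2.833 ≈ 2.49 m.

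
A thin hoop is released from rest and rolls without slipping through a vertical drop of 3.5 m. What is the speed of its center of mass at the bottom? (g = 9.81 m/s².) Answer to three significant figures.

With I = MR², the ratio k = I/(MR²) is 1.
Since it rolls without slipping, ω = v/R and KE = ½Mv² + ½Iω² = ½(1+k)Mv² = Mv².
Energy conservation: Mgh = Mv², so v = √(2gh/(1+k)) = √(2 × 9.81 × 3.5 / 2) ≈ 5.86 m/s.

v ≈ 5.86 m/s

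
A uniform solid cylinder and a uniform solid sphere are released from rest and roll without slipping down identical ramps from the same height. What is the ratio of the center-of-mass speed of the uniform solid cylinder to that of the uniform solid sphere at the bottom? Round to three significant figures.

v_ratio ≈ 0.966

Each satisfies Mgh = ½(1+k)Mv² with k = I/(MR²), so v ∝ 1/√(1+k).
For the uniform solid cylinder k = 0.5; for the uniform solid sphere k = 0.4.
v₁/v₂ = √((1+k₂)/(1+k₁)) = √(1.4/1.5) ≈ 0.966.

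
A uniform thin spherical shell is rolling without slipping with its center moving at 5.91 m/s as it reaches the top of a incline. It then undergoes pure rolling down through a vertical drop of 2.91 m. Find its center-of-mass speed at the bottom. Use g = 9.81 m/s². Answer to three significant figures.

v ≈ 8.32 m/s

The moment of inertia is (2/3)MR², giving k ≡ I/(MR²) = 2/3.
Rolling without slipping gives ω = v/R, so the total kinetic energy is ½Mv² + ½Iω² = ½(1+k)Mv² = (5/6)Mv².
Conserving energy between top and bottom: (5/6)Mv² = (5/6)Mv₀² + Mgh, hence v² = v₀² + 2gh/(1+k).
v = √(5.91² + 2×9.81×2.91/1.667) = √69.18 ≈ 8.32 m/s.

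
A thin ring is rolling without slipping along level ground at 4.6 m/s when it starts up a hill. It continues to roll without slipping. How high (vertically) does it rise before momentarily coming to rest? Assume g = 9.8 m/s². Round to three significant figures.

h ≈ 2.16 m

Here I = MR², so the shape factor k = I/(MR²) = 1.
The rolling condition ω = v/R makes the rotational term ½I(v/R)² = ½kMv², so KE_total = ½(1+k)Mv² = Mv².
All of this converts to potential energy at the highest point: Mv₀² = Mgh.
Thus h = (1+k)v₀²/(2g) = 2 × 4.6² / (2 × 9.8) ≈ 2.16 m.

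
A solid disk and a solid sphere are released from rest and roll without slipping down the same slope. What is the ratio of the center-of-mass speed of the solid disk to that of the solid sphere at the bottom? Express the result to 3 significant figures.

Each satisfies Mgh = ½(1+k)Mv² with k = I/(MR²), so v ∝ 1/√(1+k).
For the solid disk k = 0.5; for the solid sphere k = 0.4.
v₁/v₂ = √((1+k₂)/(1+k₁)) = √(1.4/1.5) ≈ 0.966.

v_ratio ≈ 0.966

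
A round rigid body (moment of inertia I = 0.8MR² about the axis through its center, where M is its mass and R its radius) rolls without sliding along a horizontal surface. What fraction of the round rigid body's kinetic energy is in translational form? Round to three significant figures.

Here I = 0.8MR², so the shape factor k = I/(MR²) = 0.8.
Since ω = v/R, the translational part is ½Mv² and the rotational part is ½I(v/R)² = ½kMv²; the total is ½(1+k)Mv².
The translational fraction is therefore 1/(1+k) = 1/1.8 ≈ 0.556.

fraction ≈ 0.556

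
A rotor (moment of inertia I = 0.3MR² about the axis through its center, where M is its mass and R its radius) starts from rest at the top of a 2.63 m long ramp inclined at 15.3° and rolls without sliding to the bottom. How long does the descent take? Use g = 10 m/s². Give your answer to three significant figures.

t ≈ 1.61 s

Here I = 0.3MR², so the shape factor k = I/(MR²) = 0.3.
Newton's second law down the slope: Mg sinθ − f = Ma. The torque equation fR = Iα (with α = a/R) gives f = kMa.
Hence a = g sinθ/(1+k) = 10×sin15.3°/1.3 = 2.03 m/s².
With constant a from rest, t = √(2L/a) = √(2·2.63/2.03) ≈ 1.61 s.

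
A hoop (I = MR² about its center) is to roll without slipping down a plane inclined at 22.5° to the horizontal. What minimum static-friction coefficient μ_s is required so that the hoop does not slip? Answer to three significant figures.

The moment of inertia is MR², giving k ≡ I/(MR²) = 1.
Translational: Mg sinθ − f = Ma. Rotational about the CM: fR = Iα = kMRa, so f = kMa.
These give a = g sinθ/(1+k) and the required friction f = kMg sinθ/(1+k).
With N = Mg cosθ, the no-slip condition f ≤ μN gives μ_min = f/N = k tanθ/(1+k).
μ_min = 1 × tan22.5° / 2 ≈ 0.207.

μ_min ≈ 0.207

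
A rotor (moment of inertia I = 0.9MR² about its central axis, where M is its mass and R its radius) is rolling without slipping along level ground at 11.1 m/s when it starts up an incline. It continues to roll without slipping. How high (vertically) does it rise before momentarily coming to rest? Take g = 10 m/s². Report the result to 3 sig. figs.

h ≈ 11.7 m

For this body I = 0.9MR², i.e. k = I/(MR²) = 0.9.
Since it rolls without slipping, ω = v/R and KE = ½Mv² + ½Iω² = ½(1+k)Mv² = (19/20)Mv².
At the top the kinetic energy is zero, so (19/20)Mv₀² = Mgh.
Thus h = (1+k)v₀²/(2g) = 1.9 × 11.1² / (2 × 10) ≈ 11.7 m.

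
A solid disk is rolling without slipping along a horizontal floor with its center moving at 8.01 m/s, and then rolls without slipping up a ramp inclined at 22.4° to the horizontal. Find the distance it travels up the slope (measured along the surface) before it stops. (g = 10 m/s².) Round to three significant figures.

The moment of inertia is (1/2)MR², giving k ≡ I/(MR²) = 0.5.
Rolling without slipping gives ω = v/R, so the total kinetic energy is ½Mv² + ½Iω² = ½(1+k)Mv² = (3/4)Mv².
Setting this equal to Mgh gives the vertical rise h = (1+k)v₀²/(2g) = 1.5×8.01²/(2×10) = 4.812 m.
Along the incline, d = h/sinθ = 4.812/sin22.4° ≈ 12.6 m.

d ≈ 12.6 m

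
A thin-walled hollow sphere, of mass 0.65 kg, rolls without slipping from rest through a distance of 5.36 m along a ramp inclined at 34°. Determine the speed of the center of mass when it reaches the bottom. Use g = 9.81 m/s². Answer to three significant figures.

The moment of inertia is (2/3)MR², giving k ≡ I/(MR²) = 2/3.
Since it rolls without slipping, ω = v/R and KE = ½Mv² + ½Iω² = ½(1+k)Mv² = (5/6)Mv².
The vertical drop is h = L sinθ = 5.36 × sin34° = 2.997 m.
Energy conservation: Mgh = (5/6)Mv², so v = √(2gh/(1+k)) = √(2 × 9.81 × 2.997 / 1.667) ≈ 5.94 m/s.

v ≈ 5.94 m/s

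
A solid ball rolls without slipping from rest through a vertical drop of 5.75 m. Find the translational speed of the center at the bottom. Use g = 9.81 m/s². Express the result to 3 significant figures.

Here I = (2/5)MR², so the shape factor k = I/(MR²) = 0.4.
Since it rolls without slipping, ω = v/R and KE = ½Mv² + ½Iω² = ½(1+k)Mv² = (7/10)Mv².
Setting Mgh = (7/10)Mv² gives v = √(2gh/(1+k)) = √(2·9.81·5.75/1.4) ≈ 8.98 m/s.

v ≈ 8.98 m/s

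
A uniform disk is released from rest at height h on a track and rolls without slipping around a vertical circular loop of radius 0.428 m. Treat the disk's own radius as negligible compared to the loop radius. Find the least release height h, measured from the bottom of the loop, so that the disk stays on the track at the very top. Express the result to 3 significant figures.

The moment of inertia is (1/2)MR², giving k ≡ I/(MR²) = 0.5.
At the top of the loop, the minimum-contact condition is Mg = Mv_top²/r, so v_top² = gr.
With ω = v/R, the kinetic energy at speed v is ½(1+k)Mv² = (3/4)Mv².
Energy conservation from release (height h) to the top (height 2r): Mgh = Mg(2r) + (3/4)M·gr.
Thus h_min = 2r + (1+k)r/2 = r(2 + 1.5/2) = 0.428 × 2.75 ≈ 1.18 m.

h_min ≈ 1.18 m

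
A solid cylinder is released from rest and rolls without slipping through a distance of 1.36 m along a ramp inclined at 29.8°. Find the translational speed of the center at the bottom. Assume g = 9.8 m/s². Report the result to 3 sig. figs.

Here I = (1/2)MR², so the shape factor k = I/(MR²) = 0.5.
Rolling without slipping gives ω = v/R, so the total kinetic energy is ½Mv² + ½Iω² = ½(1+k)Mv² = (3/4)Mv².
The vertical drop is h = L sinθ = 1.36 × sin29.8° = 0.6759 m.
Energy conservation: Mgh = (3/4)Mv², so v = √(2gh/(1+k)) = √(2 × 9.8 × 0.6759 / 1.5) ≈ 2.97 m/s.

v ≈ 2.97 m/s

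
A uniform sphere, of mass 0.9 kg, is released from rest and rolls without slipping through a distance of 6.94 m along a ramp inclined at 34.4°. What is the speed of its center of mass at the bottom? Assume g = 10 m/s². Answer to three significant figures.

The moment of inertia is (2/5)MR², giving k ≡ I/(MR²) = 0.4.
Rolling without slipping gives ω = v/R, so the total kinetic energy is ½Mv² + ½Iω² = ½(1+k)Mv² = (7/10)Mv².
The vertical drop is h = L sinθ = 6.94 × sin34.4° = 3.921 m.
Setting Mgh = (7/10)Mv² gives v = √(2gh/(1+k)) = √(2·10·3.921/1.4) ≈ 7.48 m/s.

v ≈ 7.48 m/s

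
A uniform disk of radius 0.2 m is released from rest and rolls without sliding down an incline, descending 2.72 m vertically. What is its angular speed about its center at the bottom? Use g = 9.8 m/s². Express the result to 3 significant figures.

The moment of inertia is (1/2)MR², giving k ≡ I/(MR²) = 0.5.
Rolling without slipping gives ω = v/R, so the total kinetic energy is ½Mv² + ½Iω² = ½(1+k)Mv² = (3/4)Mv².
Energy conservation Mgh = ½(1+k)Mv² gives v = √(2gh/(1+k)) = √(2 × 9.8 × 2.72 / 1.5) = 5.962 m/s.
Then ω = v/R = 5.962 / 0.2 ≈ 29.8 rad/s.

ω ≈ 29.8 rad/s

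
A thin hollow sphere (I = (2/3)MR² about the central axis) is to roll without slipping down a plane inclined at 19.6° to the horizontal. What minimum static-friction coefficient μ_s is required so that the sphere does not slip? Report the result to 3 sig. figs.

μ_min ≈ 0.142

For this body I = (2/3)MR², i.e. k = I/(MR²) = 2/3.
Newton's second law down the slope: Mg sinθ − f = Ma. The torque equation fR = Iα (with α = a/R) gives f = kMa.
These give a = g sinθ/(1+k) and the required friction f = kMg sinθ/(1+k).
With N = Mg cosθ, the no-slip condition f ≤ μN gives μ_min = f/N = k tanθ/(1+k).
μ_min = (2/3) × tan19.6° / 1.667 ≈ 0.142.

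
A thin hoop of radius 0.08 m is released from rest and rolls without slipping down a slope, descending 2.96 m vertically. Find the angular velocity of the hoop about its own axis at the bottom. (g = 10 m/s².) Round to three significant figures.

With I = MR², the ratio k = I/(MR²) is 1.
Pure rolling means v = ωR; then KE = ½Mv² + ½I(v/R)² = ½(1+k)Mv² = Mv².
Energy conservation Mgh = ½(1+k)Mv² gives v = √(2gh/(1+k)) = √(2 × 10 × 2.96 / 2) = 5.441 m/s.
The angular speed follows from ω = v/R = 5.441/0.08 ≈ 68.0 rad/s.

ω ≈ 68.0 rad/s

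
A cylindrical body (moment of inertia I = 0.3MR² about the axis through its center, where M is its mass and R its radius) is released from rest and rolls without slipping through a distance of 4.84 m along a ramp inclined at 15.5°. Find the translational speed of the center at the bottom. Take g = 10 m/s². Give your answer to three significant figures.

Here I = 0.3MR², so the shape factor k = I/(MR²) = 0.3.
Pure rolling means v = ωR; then KE = ½Mv² + ½I(v/R)² = ½(1+k)Mv² = (13/20)Mv².
The vertical drop is h = L sinθ = 4.84 × sin15.5° = 1.293 m.
Setting Mgh = (13/20)Mv² gives v = √(2gh/(1+k)) = √(2·10·1.293/1.3) ≈ 4.46 m/s.

v ≈ 4.46 m/s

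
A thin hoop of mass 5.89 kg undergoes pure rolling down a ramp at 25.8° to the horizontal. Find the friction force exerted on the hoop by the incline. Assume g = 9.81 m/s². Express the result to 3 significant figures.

f ≈ 12.6 N

With I = MR², the ratio k = I/(MR²) is 1.
Along the incline Mg sinθ − f = Ma, and torque about the center fR = Iα = kMR²(a/R) gives f = kMa.
Combining, a = g sinθ/(1+k) and f = kMa = kMg sinθ/(1+k).
f = 1 × 5.89 × 9.81 × sin25.8° / 2 ≈ 12.6 N.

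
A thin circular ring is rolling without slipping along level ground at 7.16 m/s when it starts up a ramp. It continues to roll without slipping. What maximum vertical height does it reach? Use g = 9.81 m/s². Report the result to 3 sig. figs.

For this body I = MR², i.e. k = I/(MR²) = 1.
Rolling without slipping gives ω = v/R, so the total kinetic energy is ½Mv² + ½Iω² = ½(1+k)Mv² = Mv².
All of this converts to potential energy at the highest point: Mv₀² = Mgh.
Thus h = (1+k)v₀²/(2g) = 2 × 7.16² / (2 × 9.81) ≈ 5.23 m.

h ≈ 5.23 m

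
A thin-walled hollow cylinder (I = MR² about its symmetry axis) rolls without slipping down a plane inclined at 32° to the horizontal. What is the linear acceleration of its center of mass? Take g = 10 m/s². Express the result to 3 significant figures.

With I = MR², the ratio k = I/(MR²) is 1.
Newton's second law down the slope: Mg sinθ − f = Ma. The torque equation fR = Iα (with α = a/R) gives f = kMa.
Eliminating f: Mg sinθ = (1+k)Ma, so a = g sinθ/(1+k) = 10 × sin32° / 2 ≈ 2.65 m/s².

a ≈ 2.65 m/s²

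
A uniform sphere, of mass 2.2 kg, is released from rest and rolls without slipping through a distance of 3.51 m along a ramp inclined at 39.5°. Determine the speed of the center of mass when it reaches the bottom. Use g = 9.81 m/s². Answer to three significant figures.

The moment of inertia is (2/5)MR², giving k ≡ I/(MR²) = 0.4.
The rolling condition ω = v/R makes the rotational term ½I(v/R)² = ½kMv², so KE_total = ½(1+k)Mv² = (7/10)Mv².
The vertical drop is h = L sinθ = 3.51 × sin39.5° = 2.233 m.
Setting Mgh = (7/10)Mv² gives v = √(2gh/(1+k)) = √(2·9.81·2.233/1.4) ≈ 5.59 m/s.

v ≈ 5.59 m/s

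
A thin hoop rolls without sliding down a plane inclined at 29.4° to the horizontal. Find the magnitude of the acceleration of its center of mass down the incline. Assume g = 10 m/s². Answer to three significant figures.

With I = MR², the ratio k = I/(MR²) is 1.
Translational: Mg sinθ − f = Ma. Rotational about the CM: fR = Iα = kMRa, so f = kMa.
Eliminating f: Mg sinθ = (1+k)Ma, so a = g sinθ/(1+k) = 10 × sin29.4° / 2 ≈ 2.45 m/s².

a ≈ 2.45 m/s²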